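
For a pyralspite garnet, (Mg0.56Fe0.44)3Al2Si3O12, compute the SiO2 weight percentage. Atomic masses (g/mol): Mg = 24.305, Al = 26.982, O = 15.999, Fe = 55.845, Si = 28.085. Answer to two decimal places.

Molar mass of (Mg0.56Fe0.44)3Al2Si3O12 = 1.68×24.305 + 1.32×55.845 + 2×26.982 + 3×28.085 + 12×15.999 = 444.755 g/mol.
Each formula unit contains 3 Si, equivalent to 3/1 = 3.0000 mol SiO2.
M(SiO2) = 1×28.085 + 2×15.999 = 60.083 g/mol.
Mass of SiO2 per formula unit = 3.0000 × 60.083 = 180.249 g.
SiO2 wt% = 180.249 / 444.755 × 100 = 40.53%.

40.53 wt%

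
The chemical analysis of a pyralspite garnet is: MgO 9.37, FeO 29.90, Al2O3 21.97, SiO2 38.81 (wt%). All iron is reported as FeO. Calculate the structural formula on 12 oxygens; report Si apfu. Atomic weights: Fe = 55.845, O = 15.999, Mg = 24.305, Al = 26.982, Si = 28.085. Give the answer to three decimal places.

2.996 Si apfu

MgO: 9.37/40.304 = 0.23248 mol → 0.23248 mol Mg, 0.23248 mol O.
FeO: 29.90/71.844 = 0.41618 mol → 0.41618 mol Fe, 0.41618 mol O.
Al2O3: 21.97/101.961 = 0.21547 mol → 0.43094 mol Al, 0.64641 mol O.
SiO2: 38.81/60.083 = 0.64594 mol → 0.64594 mol Si, 1.29188 mol O.
Total oxygen = 2.58695 mol. Normalization factor = 12/2.58695 = 4.63867.
Si per 12 O = 0.64594 × 4.63867 = 2.996.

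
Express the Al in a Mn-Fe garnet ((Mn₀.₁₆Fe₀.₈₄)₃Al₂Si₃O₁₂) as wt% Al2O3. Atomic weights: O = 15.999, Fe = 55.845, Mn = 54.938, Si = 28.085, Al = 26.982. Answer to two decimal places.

Molar mass of (Mn₀.₁₆Fe₀.₈₄)₃Al₂Si₃O₁₂ = 0.48*54.938 + 2.52*55.845 + 2*26.982 + 3*28.085 + 12*15.999 = 497.307 g/mol.
Each formula unit contains 2 Al, equivalent to 2/2 = 1.0000 mol Al2O3.
M(Al2O3) = 2×26.982 + 3×15.999 = 101.961 g/mol.
Mass of Al2O3 per formula unit = 1.0000 × 101.961 = 101.961 g.
Al2O3 wt% = 101.961 / 497.307 × 100 = 20.50%.

20.50 wt%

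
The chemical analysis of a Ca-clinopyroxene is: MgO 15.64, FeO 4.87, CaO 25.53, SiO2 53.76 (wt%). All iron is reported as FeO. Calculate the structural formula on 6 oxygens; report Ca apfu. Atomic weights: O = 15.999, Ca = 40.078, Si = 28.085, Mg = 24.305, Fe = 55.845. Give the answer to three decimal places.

MgO (M=40.304): mol = 0.38805; Mg = 0.38805, O = 0.38805.
FeO (M=71.844): mol = 0.06779; Fe = 0.06779, O = 0.06779.
CaO (M=56.077): mol = 0.45527; Ca = 0.45527, O = 0.45527.
SiO2 (M=60.083): mol = 0.89476; Si = 0.89476, O = 1.78952.
ΣO = 2.70063; factor = 6/ΣO = 2.22170.
Ca apfu = 0.45527 × 2.22170 = 1.011.

1.011 Ca apfu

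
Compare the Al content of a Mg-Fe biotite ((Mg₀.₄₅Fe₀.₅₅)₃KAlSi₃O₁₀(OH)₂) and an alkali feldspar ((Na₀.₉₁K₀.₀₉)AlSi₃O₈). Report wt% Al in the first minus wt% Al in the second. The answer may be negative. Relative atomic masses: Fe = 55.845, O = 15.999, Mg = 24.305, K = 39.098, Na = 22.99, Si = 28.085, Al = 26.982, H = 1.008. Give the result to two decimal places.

First mineral: 26.982 g Al in 469.295 g formula = 5.75 wt% Al.
Second mineral: 26.982 g Al in 263.669 g formula = 10.23 wt% Al.
5.75% − 10.23% gives a difference of -4.48 percentage points.

-4.48 percentage points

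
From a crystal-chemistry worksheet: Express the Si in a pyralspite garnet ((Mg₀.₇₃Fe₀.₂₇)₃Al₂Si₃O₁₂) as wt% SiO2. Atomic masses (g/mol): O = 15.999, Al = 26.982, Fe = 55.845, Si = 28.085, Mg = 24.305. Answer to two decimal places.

42.05 wt%

Molar mass of (Mg₀.₇₃Fe₀.₂₇)₃Al₂Si₃O₁₂ = 2.19·24.305 + 0.81·55.845 + 2·26.982 + 3·28.085 + 12·15.999 = 428.669 g/mol.
Each formula unit contains 3 Si, equivalent to 3/1 = 3.0000 mol SiO2.
M(SiO2) = 1×28.085 + 2×15.999 = 60.083 g/mol.
Mass of SiO2 per formula unit = 3.0000 × 60.083 = 180.249 g.
SiO2 wt% = 180.249 / 428.669 × 100 = 42.05%.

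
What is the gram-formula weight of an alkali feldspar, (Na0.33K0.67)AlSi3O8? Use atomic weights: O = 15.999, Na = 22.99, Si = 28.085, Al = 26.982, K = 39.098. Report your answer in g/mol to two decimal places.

273.01 g/mol

Na: 0.33 × 22.99 = 7.5867
K: 0.67 × 39.098 = 26.1957
Al: 1 × 26.982 = 26.9820
Si: 3 × 28.085 = 84.2550
O: 8 × 15.999 = 127.9920
Summing the contributions gives the formula mass.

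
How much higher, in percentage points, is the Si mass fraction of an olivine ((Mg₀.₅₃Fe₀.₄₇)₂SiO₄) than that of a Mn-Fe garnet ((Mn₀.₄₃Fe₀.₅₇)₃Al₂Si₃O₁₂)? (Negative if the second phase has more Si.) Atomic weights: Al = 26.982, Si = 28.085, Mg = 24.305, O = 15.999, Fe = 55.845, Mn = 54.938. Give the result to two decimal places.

M((Mg₀.₅₃Fe₀.₄₇)₂SiO₄) = 170.339 g/mol, so wt% Si = 28.085/170.339 × 100 = 16.49%.
M((Mn₀.₄₃Fe₀.₅₇)₃Al₂Si₃O₁₂) = 496.572 g/mol, so wt% Si = 84.255/496.572 × 100 = 16.97%.
16.49 − 16.97 = -0.48 pp.

-0.48 percentage points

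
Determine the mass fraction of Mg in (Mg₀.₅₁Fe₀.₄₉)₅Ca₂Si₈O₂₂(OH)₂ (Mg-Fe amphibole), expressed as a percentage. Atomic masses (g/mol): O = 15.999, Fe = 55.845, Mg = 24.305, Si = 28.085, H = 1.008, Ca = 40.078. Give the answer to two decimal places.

Formula mass = 2.55×24.305 + 2.45×55.845 + 2×40.078 + 8×28.085 + 24×15.999 + 2×1.008 = 889.626 g/mol, of which 61.978 g is Mg.
So Mg makes up 61.978/889.626 = 0.0697 of the mass, i.e. 6.97%.

6.97 mass %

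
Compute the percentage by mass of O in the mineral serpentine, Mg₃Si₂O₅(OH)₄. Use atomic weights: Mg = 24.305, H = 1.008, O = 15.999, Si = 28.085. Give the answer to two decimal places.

Formula mass = 3×24.305 + 2×28.085 + 9×15.999 + 4×1.008 = 277.108 g/mol, of which 143.991 g is O.
So O makes up 143.991/277.108 = 0.5196 of the mass, i.e. 51.96%.

51.96 weight percent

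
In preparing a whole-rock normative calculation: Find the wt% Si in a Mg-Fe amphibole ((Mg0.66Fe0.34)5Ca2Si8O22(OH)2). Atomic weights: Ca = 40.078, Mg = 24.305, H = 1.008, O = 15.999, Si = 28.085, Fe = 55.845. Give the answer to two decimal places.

25.95 wt%

M((Mg0.66Fe0.34)5Ca2Si8O22(OH)2) = 865.971 g/mol.
Si contributes 8 × 28.085 = 224.680 g per mole.
224.680/865.971 = 0.2595 → 25.95%.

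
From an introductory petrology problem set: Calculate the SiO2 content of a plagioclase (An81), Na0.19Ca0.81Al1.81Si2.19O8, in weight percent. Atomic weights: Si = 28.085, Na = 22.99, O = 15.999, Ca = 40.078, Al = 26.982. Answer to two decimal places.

Formula mass = 275.167 g/mol.
2.19 Si → 2.1900 mol SiO2 per formula unit; M(SiO2) = 60.083, so SiO2 mass = 131.582 g.
131.582/275.167 × 100 = 47.82 wt%.

47.82 wt%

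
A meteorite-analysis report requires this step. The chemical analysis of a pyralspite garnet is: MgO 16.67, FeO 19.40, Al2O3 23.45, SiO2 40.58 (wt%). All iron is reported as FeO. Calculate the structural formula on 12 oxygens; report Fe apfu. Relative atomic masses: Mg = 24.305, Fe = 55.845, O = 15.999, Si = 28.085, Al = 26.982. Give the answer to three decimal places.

16.67 wt% MgO ÷ 40.304 g/mol = 0.41361 mol, giving 0.41361 Mg and 0.41361 O.
19.40 wt% FeO ÷ 71.844 g/mol = 0.27003 mol, giving 0.27003 Fe and 0.27003 O.
23.45 wt% Al2O3 ÷ 101.961 g/mol = 0.22999 mol, giving 0.45998 Al and 0.68997 O.
40.58 wt% SiO2 ÷ 60.083 g/mol = 0.67540 mol, giving 0.67540 Si and 1.35080 O.
Oxygen sums to 2.72441; scaling by 12/2.72441 = 4.40462 puts the formula on 12 O.
Fe: 0.27003 × 4.40462 = 1.189 atoms per formula unit.

1.189 Fe apfu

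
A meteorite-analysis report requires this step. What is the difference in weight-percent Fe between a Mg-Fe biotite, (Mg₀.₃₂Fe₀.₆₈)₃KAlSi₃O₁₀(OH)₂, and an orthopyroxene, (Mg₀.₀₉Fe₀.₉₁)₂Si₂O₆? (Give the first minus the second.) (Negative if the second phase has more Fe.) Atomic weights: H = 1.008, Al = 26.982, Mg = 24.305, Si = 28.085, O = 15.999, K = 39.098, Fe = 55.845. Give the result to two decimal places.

-15.71 percentage points

Fe in (Mg₀.₃₂Fe₀.₆₈)₃KAlSi₃O₁₀(OH)₂: molar mass 481.596 g/mol; 2.04×55.845 = 113.924 g → 23.66 wt%.
Fe in (Mg₀.₀₉Fe₀.₉₁)₂Si₂O₆: molar mass 258.177 g/mol; 1.82×55.845 = 101.638 g → 39.37 wt%.
Difference = 23.66 − 39.37 = -15.71 percentage points.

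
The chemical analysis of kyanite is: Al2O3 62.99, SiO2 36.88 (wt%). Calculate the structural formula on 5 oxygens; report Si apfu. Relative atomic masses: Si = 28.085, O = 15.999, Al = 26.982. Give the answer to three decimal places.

0.996 Si apfu

62.99 wt% Al2O3 ÷ 101.961 g/mol = 0.61779 mol, giving 1.23558 Al and 1.85337 O.
36.88 wt% SiO2 ÷ 60.083 g/mol = 0.61382 mol, giving 0.61382 Si and 1.22764 O.
Oxygen sums to 3.08101; scaling by 5/3.08101 = 1.62284 puts the formula on 5 O.
Si: 0.61382 × 1.62284 = 0.996 atoms per formula unit.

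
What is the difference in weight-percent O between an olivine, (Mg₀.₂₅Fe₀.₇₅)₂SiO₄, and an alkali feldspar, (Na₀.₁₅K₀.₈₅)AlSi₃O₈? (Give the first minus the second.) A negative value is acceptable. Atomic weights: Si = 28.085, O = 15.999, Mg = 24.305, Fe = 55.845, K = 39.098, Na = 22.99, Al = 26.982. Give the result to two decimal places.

-12.35 percentage points

First mineral: 63.996 g O in 188.001 g formula = 34.04 wt% O.
Second mineral: 127.992 g O in 275.911 g formula = 46.39 wt% O.
34.04% − 46.39% gives a difference of -12.35 percentage points.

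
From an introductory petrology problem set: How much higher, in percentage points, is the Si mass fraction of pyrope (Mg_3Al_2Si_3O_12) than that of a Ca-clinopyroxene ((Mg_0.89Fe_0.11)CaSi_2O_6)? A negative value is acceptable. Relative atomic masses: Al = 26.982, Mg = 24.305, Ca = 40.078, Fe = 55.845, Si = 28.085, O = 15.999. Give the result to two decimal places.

First mineral: 84.255 g Si in 403.122 g formula = 20.90 wt% Si.
Second mineral: 56.170 g Si in 220.016 g formula = 25.53 wt% Si.
20.90% − 25.53% gives a difference of -4.63 percentage points.

-4.63 percentage points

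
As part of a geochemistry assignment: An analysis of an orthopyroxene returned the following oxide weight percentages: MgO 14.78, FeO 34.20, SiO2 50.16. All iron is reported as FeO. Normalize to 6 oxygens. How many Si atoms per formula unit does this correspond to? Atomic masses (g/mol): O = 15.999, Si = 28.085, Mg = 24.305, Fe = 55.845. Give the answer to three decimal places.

1.994 Si apfu

MgO (M=40.304): mol = 0.36671; Mg = 0.36671, O = 0.36671.
FeO (M=71.844): mol = 0.47603; Fe = 0.47603, O = 0.47603.
SiO2 (M=60.083): mol = 0.83485; Si = 0.83485, O = 1.66970.
ΣO = 2.51244; factor = 6/ΣO = 2.38812.
Si apfu = 0.83485 × 2.38812 = 1.994.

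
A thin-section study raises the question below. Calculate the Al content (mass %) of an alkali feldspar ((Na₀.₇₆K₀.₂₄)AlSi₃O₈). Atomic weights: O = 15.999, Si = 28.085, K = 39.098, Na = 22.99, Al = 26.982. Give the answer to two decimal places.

Molar mass of (Na₀.₇₆K₀.₂₄)AlSi₃O₈: 0.76*22.99 + 0.24*39.098 + 1*26.982 + 3*28.085 + 8*15.999 = 266.085 g/mol.
Mass of Al per formula unit: 1 × 26.982 = 26.982 g.
Weight fraction Al = 26.982 / 266.085 = 0.1014.

10.14 mass %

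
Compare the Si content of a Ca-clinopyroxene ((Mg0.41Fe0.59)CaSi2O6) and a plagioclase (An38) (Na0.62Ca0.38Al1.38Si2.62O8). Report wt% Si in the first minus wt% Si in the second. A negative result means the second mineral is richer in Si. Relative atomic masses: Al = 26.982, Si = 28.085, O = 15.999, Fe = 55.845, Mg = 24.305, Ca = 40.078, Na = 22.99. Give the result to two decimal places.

-3.54 percentage points

Si in (Mg0.41Fe0.59)CaSi2O6: molar mass 235.156 g/mol; 2×28.085 = 56.170 g → 23.89 wt%.
Si in Na0.62Ca0.38Al1.38Si2.62O8: molar mass 268.293 g/mol; 2.62×28.085 = 73.583 g → 27.43 wt%.
Difference = 23.89 − 27.43 = -3.54 percentage points.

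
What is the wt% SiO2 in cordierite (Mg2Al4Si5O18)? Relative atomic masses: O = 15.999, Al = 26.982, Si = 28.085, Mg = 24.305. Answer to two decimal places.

Molar mass of Mg2Al4Si5O18 = 2×24.305 + 4×26.982 + 5×28.085 + 18×15.999 = 584.945 g/mol.
Each formula unit contains 5 Si, equivalent to 5/1 = 5.0000 mol SiO2.
M(SiO2) = 1×28.085 + 2×15.999 = 60.083 g/mol.
Mass of SiO2 per formula unit = 5.0000 × 60.083 = 300.415 g.
SiO2 wt% = 300.415 / 584.945 × 100 = 51.36%.

51.36 wt%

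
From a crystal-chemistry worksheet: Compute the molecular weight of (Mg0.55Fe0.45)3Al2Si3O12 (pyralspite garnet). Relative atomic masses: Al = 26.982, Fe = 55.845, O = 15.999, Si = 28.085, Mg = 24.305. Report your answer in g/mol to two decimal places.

445.70 g/mol

M = 1.65×24.305 + 1.35×55.845 + 2×26.982 + 3×28.085 + 12×15.999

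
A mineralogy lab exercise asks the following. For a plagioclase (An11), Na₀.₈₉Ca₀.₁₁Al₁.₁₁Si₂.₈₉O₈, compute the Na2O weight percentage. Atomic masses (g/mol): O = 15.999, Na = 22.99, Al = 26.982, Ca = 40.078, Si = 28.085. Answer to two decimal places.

10.45 wt%

Molar mass of Na₀.₈₉Ca₀.₁₁Al₁.₁₁Si₂.₈₉O₈ = 0.89*22.99 + 0.11*40.078 + 1.11*26.982 + 2.89*28.085 + 8*15.999 = 263.977 g/mol.
Each formula unit contains 0.89 Na, equivalent to 0.89/2 = 0.4450 mol Na2O.
M(Na2O) = 2×22.99 + 1×15.999 = 61.979 g/mol.
Mass of Na2O per formula unit = 0.4450 × 61.979 = 27.581 g.
Na2O wt% = 27.581 / 263.977 × 100 = 10.45%.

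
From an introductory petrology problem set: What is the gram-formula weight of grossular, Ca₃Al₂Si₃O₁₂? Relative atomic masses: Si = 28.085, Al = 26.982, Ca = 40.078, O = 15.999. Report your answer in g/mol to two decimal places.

450.44 g/mol

M = 3·40.078 + 2·26.982 + 3·28.085 + 12·15.999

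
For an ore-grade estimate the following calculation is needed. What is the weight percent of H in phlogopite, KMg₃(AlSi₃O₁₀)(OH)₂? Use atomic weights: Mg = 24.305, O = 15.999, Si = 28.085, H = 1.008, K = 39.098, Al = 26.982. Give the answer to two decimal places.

0.48 wt%

Molar mass of KMg₃(AlSi₃O₁₀)(OH)₂: 1*39.098 + 3*24.305 + 1*26.982 + 3*28.085 + 12*15.999 + 2*1.008 = 417.254 g/mol.
Mass of H per formula unit: 2 × 1.008 = 2.016 g.
Weight fraction H = 2.016 / 417.254 = 0.0048.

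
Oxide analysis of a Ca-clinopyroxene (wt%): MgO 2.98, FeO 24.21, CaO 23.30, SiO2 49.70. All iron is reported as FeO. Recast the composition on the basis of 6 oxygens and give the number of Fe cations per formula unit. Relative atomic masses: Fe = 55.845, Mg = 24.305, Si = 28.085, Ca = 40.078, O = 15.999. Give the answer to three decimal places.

0.815 Fe apfu

MgO (M=40.304): mol = 0.07394; Mg = 0.07394, O = 0.07394.
FeO (M=71.844): mol = 0.33698; Fe = 0.33698, O = 0.33698.
CaO (M=56.077): mol = 0.41550; Ca = 0.41550, O = 0.41550.
SiO2 (M=60.083): mol = 0.82719; Si = 0.82719, O = 1.65438.
ΣO = 2.48080; factor = 6/ΣO = 2.41857.
Fe apfu = 0.33698 × 2.41857 = 0.815.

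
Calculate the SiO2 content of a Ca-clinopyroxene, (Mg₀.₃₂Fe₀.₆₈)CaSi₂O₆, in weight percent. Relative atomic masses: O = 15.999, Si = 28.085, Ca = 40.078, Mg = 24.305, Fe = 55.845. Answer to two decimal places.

50.49 wt%

Formula mass = 237.994 g/mol.
2 Si → 2.0000 mol SiO2 per formula unit; M(SiO2) = 60.083, so SiO2 mass = 120.166 g.
120.166/237.994 × 100 = 50.49 wt%.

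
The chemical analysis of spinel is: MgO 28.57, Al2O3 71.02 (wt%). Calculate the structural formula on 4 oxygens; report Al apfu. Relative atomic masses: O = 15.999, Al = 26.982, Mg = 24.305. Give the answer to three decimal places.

MgO: 28.57/40.304 = 0.70886 mol → 0.70886 mol Mg, 0.70886 mol O.
Al2O3: 71.02/101.961 = 0.69654 mol → 1.39308 mol Al, 2.08962 mol O.
Total oxygen = 2.79848 mol. Normalization factor = 4/2.79848 = 1.42935.
Al per 4 O = 1.39308 × 1.42935 = 1.991.

1.991 Al apfu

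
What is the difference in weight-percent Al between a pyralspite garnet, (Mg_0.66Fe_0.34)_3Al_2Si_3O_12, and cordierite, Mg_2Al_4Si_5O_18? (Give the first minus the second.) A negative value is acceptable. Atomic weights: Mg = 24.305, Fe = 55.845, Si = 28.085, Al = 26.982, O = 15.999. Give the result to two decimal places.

-6.05 percentage points

Al in (Mg_0.66Fe_0.34)_3Al_2Si_3O_12: molar mass 435.293 g/mol; 2×26.982 = 53.964 g → 12.40 wt%.
Al in Mg_2Al_4Si_5O_18: molar mass 584.945 g/mol; 4×26.982 = 107.928 g → 18.45 wt%.
Difference = 12.40 − 18.45 = -6.05 percentage points.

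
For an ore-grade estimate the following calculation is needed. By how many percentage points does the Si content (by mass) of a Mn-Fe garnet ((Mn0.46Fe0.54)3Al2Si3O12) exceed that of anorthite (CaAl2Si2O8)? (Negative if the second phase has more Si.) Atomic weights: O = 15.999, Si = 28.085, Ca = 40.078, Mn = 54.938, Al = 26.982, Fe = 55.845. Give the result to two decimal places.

M((Mn0.46Fe0.54)3Al2Si3O12) = 496.490 g/mol, so wt% Si = 84.255/496.490 × 100 = 16.97%.
M(CaAl2Si2O8) = 278.204 g/mol, so wt% Si = 56.170/278.204 × 100 = 20.19%.
16.97 − 20.19 = -3.22 pp.

-3.22 percentage points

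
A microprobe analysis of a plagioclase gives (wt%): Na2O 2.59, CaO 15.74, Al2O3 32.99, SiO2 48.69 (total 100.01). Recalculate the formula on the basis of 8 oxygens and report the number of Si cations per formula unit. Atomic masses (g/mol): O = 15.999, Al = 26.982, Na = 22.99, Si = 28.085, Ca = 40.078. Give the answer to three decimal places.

2.225 Si apfu

Na2O (M=61.979): mol = 0.04179; Na = 0.08358, O = 0.04179.
CaO (M=56.077): mol = 0.28069; Ca = 0.28069, O = 0.28069.
Al2O3 (M=101.961): mol = 0.32356; Al = 0.64712, O = 0.97068.
SiO2 (M=60.083): mol = 0.81038; Si = 0.81038, O = 1.62076.
ΣO = 2.91392; factor = 8/ΣO = 2.74544.
Si apfu = 0.81038 × 2.74544 = 2.225.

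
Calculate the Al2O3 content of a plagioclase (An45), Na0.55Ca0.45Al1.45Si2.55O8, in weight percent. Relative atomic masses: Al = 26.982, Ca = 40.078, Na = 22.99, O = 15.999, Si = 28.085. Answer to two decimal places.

27.44 wt%

Formula mass = 269.412 g/mol.
1.45 Al → 0.7250 mol Al2O3 per formula unit; M(Al2O3) = 101.961, so Al2O3 mass = 73.922 g.
73.922/269.412 × 100 = 27.44 wt%.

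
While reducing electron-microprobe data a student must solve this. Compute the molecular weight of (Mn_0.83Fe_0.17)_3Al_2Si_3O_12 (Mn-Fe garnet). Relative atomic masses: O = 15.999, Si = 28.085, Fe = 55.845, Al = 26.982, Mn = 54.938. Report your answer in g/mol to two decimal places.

495.48 g/mol

M = 2.49(54.938) + 0.51(55.845) + 2(26.982) + 3(28.085) + 12(15.999)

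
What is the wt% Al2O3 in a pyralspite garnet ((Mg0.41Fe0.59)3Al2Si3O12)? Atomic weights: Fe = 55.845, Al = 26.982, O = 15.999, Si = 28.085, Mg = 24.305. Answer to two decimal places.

Molar mass of (Mg0.41Fe0.59)3Al2Si3O12 = 1.23·24.305 + 1.77·55.845 + 2·26.982 + 3·28.085 + 12·15.999 = 458.948 g/mol.
Each formula unit contains 2 Al, equivalent to 2/2 = 1.0000 mol Al2O3.
M(Al2O3) = 2×26.982 + 3×15.999 = 101.961 g/mol.
Mass of Al2O3 per formula unit = 1.0000 × 101.961 = 101.961 g.
Al2O3 wt% = 101.961 / 458.948 × 100 = 22.22%.

22.22 wt%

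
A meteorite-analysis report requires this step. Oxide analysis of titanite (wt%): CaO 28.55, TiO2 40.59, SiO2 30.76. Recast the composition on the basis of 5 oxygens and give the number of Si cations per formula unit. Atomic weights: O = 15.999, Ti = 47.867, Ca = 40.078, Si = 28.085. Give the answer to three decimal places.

CaO: 28.55/56.077 = 0.50912 mol → 0.50912 mol Ca, 0.50912 mol O.
TiO2: 40.59/79.865 = 0.50823 mol → 0.50823 mol Ti, 1.01646 mol O.
SiO2: 30.76/60.083 = 0.51196 mol → 0.51196 mol Si, 1.02392 mol O.
Total oxygen = 2.54950 mol. Normalization factor = 5/2.54950 = 1.96117.
Si per 5 O = 0.51196 × 1.96117 = 1.004.

1.004 Si apfu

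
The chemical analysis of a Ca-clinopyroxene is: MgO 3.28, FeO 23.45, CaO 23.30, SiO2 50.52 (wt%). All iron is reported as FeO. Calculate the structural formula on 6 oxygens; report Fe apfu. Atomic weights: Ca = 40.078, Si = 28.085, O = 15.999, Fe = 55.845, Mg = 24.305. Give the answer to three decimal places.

0.782 Fe apfu

MgO: 3.28/40.304 = 0.08138 mol → 0.08138 mol Mg, 0.08138 mol O.
FeO: 23.45/71.844 = 0.32640 mol → 0.32640 mol Fe, 0.32640 mol O.
CaO: 23.30/56.077 = 0.41550 mol → 0.41550 mol Ca, 0.41550 mol O.
SiO2: 50.52/60.083 = 0.84084 mol → 0.84084 mol Si, 1.68168 mol O.
Total oxygen = 2.50496 mol. Normalization factor = 6/2.50496 = 2.39525.
Fe per 6 O = 0.32640 × 2.39525 = 0.782.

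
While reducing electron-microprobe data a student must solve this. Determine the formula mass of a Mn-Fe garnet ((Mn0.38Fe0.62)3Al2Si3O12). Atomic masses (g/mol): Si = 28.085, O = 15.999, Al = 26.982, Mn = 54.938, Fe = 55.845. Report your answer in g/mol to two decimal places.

496.71 g/mol

Mn: 1.14 × 54.938 = 62.6293
Fe: 1.86 × 55.845 = 103.8717
Al: 2 × 26.982 = 53.9640
Si: 3 × 28.085 = 84.2550
O: 12 × 15.999 = 191.9880
Summing the contributions gives the formula mass.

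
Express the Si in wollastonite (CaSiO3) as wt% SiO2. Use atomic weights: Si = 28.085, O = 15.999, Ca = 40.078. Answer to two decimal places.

51.72 wt%

M(CaSiO3) = 116.160 g/mol; M(SiO2) = 60.083 g/mol.
Moles SiO2 per formula unit = 1 Si ÷ 1 = 1.0000.
SiO2 fraction = (1.0000 × 60.083) / 116.160 = 60.083/116.160 = 0.5172.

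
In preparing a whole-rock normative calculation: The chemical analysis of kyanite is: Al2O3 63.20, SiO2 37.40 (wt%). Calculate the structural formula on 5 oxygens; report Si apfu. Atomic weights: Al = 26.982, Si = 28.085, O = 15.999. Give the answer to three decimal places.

1.003 Si apfu

63.20 wt% Al2O3 ÷ 101.961 g/mol = 0.61984 mol, giving 1.23968 Al and 1.85952 O.
37.40 wt% SiO2 ÷ 60.083 g/mol = 0.62247 mol, giving 0.62247 Si and 1.24494 O.
Oxygen sums to 3.10446; scaling by 5/3.10446 = 1.61059 puts the formula on 5 O.
Si: 0.62247 × 1.61059 = 1.003 atoms per formula unit.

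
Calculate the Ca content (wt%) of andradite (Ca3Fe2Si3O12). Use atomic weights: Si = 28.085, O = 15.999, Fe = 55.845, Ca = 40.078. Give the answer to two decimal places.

23.66 wt%

Molar mass of Ca3Fe2Si3O12: 3·40.078 + 2·55.845 + 3·28.085 + 12·15.999 = 508.167 g/mol.
Mass of Ca per formula unit: 3 × 40.078 = 120.234 g.
Weight fraction Ca = 120.234 / 508.167 = 0.2366.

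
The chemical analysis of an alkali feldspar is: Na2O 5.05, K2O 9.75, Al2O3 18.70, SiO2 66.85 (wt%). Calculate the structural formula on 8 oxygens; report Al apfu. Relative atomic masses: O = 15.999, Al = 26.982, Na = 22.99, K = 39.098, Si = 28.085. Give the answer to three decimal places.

0.991 Al apfu

Na2O (M=61.979): mol = 0.08148; Na = 0.16296, O = 0.08148.
K2O (M=94.195): mol = 0.10351; K = 0.20702, O = 0.10351.
Al2O3 (M=101.961): mol = 0.18340; Al = 0.36680, O = 0.55020.
SiO2 (M=60.083): mol = 1.11263; Si = 1.11263, O = 2.22526.
ΣO = 2.96045; factor = 8/ΣO = 2.70229.
Al apfu = 0.36680 × 2.70229 = 0.991.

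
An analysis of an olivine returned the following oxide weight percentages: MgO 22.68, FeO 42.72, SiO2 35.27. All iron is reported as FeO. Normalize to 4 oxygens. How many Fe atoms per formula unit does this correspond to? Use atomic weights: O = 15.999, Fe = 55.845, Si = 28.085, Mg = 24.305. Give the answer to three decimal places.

1.020 Fe apfu

22.68 wt% MgO ÷ 40.304 g/mol = 0.56272 mol, giving 0.56272 Mg and 0.56272 O.
42.72 wt% FeO ÷ 71.844 g/mol = 0.59462 mol, giving 0.59462 Fe and 0.59462 O.
35.27 wt% SiO2 ÷ 60.083 g/mol = 0.58702 mol, giving 0.58702 Si and 1.17404 O.
Oxygen sums to 2.33138; scaling by 4/2.33138 = 1.71572 puts the formula on 4 O.
Fe: 0.59462 × 1.71572 = 1.020 atoms per formula unit.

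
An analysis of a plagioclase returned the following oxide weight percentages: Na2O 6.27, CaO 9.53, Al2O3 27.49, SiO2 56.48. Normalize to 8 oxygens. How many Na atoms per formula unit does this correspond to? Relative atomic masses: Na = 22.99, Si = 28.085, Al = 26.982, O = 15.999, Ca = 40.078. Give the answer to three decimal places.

0.547 Na apfu

6.27 wt% Na2O ÷ 61.979 g/mol = 0.10116 mol, giving 0.20232 Na and 0.10116 O.
9.53 wt% CaO ÷ 56.077 g/mol = 0.16994 mol, giving 0.16994 Ca and 0.16994 O.
27.49 wt% Al2O3 ÷ 101.961 g/mol = 0.26961 mol, giving 0.53922 Al and 0.80883 O.
56.48 wt% SiO2 ÷ 60.083 g/mol = 0.94003 mol, giving 0.94003 Si and 1.88006 O.
Oxygen sums to 2.95999; scaling by 8/2.95999 = 2.70271 puts the formula on 8 O.
Na: 0.20232 × 2.70271 = 0.547 atoms per formula unit.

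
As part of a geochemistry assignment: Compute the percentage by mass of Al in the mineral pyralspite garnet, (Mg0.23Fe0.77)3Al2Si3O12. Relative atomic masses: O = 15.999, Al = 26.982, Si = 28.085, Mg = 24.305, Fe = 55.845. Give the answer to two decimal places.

Formula mass = 0.69×24.305 + 2.31×55.845 + 2×26.982 + 3×28.085 + 12×15.999 = 475.979 g/mol, of which 53.964 g is Al.
So Al makes up 53.964/475.979 = 0.1134 of the mass, i.e. 11.34%.

11.34 weight percent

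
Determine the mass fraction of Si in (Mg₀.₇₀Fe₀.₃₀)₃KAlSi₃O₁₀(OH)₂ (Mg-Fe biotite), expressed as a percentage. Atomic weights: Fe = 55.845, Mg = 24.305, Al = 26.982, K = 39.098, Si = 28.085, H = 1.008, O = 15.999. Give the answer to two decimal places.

Molar mass of (Mg₀.₇₀Fe₀.₃₀)₃KAlSi₃O₁₀(OH)₂: 2.10×24.305 + 0.90×55.845 + 1×39.098 + 1×26.982 + 3×28.085 + 12×15.999 + 2×1.008 = 445.640 g/mol.
Mass of Si per formula unit: 3 × 28.085 = 84.255 g.
Weight fraction Si = 84.255 / 445.640 = 0.1891.

18.91 weight percent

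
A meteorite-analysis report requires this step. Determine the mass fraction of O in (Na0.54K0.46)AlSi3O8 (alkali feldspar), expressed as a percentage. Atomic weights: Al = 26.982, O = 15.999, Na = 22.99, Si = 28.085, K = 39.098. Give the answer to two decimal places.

Molar mass of (Na0.54K0.46)AlSi3O8: 0.54×22.99 + 0.46×39.098 + 1×26.982 + 3×28.085 + 8×15.999 = 269.629 g/mol.
Mass of O per formula unit: 8 × 15.999 = 127.992 g.
Weight fraction O = 127.992 / 269.629 = 0.4747.

47.47 mass %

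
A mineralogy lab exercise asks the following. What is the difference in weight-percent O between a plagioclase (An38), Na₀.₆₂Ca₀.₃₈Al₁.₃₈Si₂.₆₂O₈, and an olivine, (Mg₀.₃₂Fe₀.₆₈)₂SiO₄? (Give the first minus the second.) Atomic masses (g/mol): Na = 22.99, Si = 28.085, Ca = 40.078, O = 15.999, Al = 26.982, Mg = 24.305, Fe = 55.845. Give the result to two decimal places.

12.85 percentage points

O in Na₀.₆₂Ca₀.₃₈Al₁.₃₈Si₂.₆₂O₈: molar mass 268.293 g/mol; 8×15.999 = 127.992 g → 47.71 wt%.
O in (Mg₀.₃₂Fe₀.₆₈)₂SiO₄: molar mass 183.585 g/mol; 4×15.999 = 63.996 g → 34.86 wt%.
Difference = 47.71 − 34.86 = 12.85 percentage points.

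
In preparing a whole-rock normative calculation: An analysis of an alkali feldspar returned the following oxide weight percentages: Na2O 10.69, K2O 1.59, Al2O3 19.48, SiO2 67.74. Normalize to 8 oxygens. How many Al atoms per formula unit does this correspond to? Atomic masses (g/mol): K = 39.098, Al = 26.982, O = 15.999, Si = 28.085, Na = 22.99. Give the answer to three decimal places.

10.69 wt% Na2O ÷ 61.979 g/mol = 0.17248 mol, giving 0.34496 Na and 0.17248 O.
1.59 wt% K2O ÷ 94.195 g/mol = 0.01688 mol, giving 0.03376 K and 0.01688 O.
19.48 wt% Al2O3 ÷ 101.961 g/mol = 0.19105 mol, giving 0.38210 Al and 0.57315 O.
67.74 wt% SiO2 ÷ 60.083 g/mol = 1.12744 mol, giving 1.12744 Si and 2.25488 O.
Oxygen sums to 3.01739; scaling by 8/3.01739 = 2.65130 puts the formula on 8 O.
Al: 0.38210 × 2.65130 = 1.013 atoms per formula unit.

1.013 Al apfu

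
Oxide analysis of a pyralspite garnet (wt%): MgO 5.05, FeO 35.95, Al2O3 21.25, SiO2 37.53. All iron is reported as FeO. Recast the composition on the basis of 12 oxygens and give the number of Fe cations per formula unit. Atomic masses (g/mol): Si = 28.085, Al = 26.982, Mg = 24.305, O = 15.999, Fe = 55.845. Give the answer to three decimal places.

2.402 Fe apfu

MgO (M=40.304): mol = 0.12530; Mg = 0.12530, O = 0.12530.
FeO (M=71.844): mol = 0.50039; Fe = 0.50039, O = 0.50039.
Al2O3 (M=101.961): mol = 0.20841; Al = 0.41682, O = 0.62523.
SiO2 (M=60.083): mol = 0.62464; Si = 0.62464, O = 1.24928.
ΣO = 2.50020; factor = 12/ΣO = 4.79962.
Fe apfu = 0.50039 × 4.79962 = 2.402.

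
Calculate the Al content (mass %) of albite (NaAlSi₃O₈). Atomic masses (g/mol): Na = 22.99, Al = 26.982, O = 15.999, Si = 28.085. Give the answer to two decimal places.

10.29 mass %

M(NaAlSi₃O₈) = 262.219 g/mol.
Al contributes 1 × 26.982 = 26.982 g per mole.
26.982/262.219 = 0.1029 → 10.29%.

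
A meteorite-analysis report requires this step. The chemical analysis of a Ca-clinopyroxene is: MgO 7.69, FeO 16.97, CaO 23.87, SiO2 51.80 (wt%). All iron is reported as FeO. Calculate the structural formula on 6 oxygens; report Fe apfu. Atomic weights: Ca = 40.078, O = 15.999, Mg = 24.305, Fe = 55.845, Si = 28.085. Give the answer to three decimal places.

0.550 Fe apfu

MgO (M=40.304): mol = 0.19080; Mg = 0.19080, O = 0.19080.
FeO (M=71.844): mol = 0.23621; Fe = 0.23621, O = 0.23621.
CaO (M=56.077): mol = 0.42566; Ca = 0.42566, O = 0.42566.
SiO2 (M=60.083): mol = 0.86214; Si = 0.86214, O = 1.72428.
ΣO = 2.57695; factor = 6/ΣO = 2.32833.
Fe apfu = 0.23621 × 2.32833 = 0.550.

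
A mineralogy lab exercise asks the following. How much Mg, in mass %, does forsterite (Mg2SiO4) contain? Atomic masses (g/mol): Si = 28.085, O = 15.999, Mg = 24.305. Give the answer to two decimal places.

Formula mass = 2*24.305 + 1*28.085 + 4*15.999 = 140.691 g/mol, of which 48.610 g is Mg.
So Mg makes up 48.610/140.691 = 0.3455 of the mass, i.e. 34.55%.

34.55 mass %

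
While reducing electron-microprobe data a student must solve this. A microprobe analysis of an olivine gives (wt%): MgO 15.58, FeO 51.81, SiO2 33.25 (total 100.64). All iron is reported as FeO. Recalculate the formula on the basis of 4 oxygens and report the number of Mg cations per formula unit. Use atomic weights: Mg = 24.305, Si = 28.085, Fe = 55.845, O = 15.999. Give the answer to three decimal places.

MgO (M=40.304): mol = 0.38656; Mg = 0.38656, O = 0.38656.
FeO (M=71.844): mol = 0.72115; Fe = 0.72115, O = 0.72115.
SiO2 (M=60.083): mol = 0.55340; Si = 0.55340, O = 1.10680.
ΣO = 2.21451; factor = 4/ΣO = 1.80627.
Mg apfu = 0.38656 × 1.80627 = 0.698.

0.698 Mg apfu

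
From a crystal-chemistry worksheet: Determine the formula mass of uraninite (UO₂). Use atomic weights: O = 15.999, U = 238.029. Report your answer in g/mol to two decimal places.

M = 1*238.029 + 2*15.999

270.03 g/mol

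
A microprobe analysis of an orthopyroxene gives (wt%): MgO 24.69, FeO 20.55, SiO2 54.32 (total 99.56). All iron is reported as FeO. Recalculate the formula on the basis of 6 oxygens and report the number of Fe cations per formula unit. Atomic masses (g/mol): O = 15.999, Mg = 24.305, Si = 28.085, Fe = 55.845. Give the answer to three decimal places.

MgO: 24.69/40.304 = 0.61259 mol → 0.61259 mol Mg, 0.61259 mol O.
FeO: 20.55/71.844 = 0.28604 mol → 0.28604 mol Fe, 0.28604 mol O.
SiO2: 54.32/60.083 = 0.90408 mol → 0.90408 mol Si, 1.80816 mol O.
Total oxygen = 2.70679 mol. Normalization factor = 6/2.70679 = 2.21665.
Fe per 6 O = 0.28604 × 2.21665 = 0.634.

0.634 Fe apfu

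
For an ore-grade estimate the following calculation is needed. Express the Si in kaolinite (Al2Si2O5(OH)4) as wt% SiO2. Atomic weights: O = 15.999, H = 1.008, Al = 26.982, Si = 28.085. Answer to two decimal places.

Molar mass of Al2Si2O5(OH)4 = 2*26.982 + 2*28.085 + 9*15.999 + 4*1.008 = 258.157 g/mol.
Each formula unit contains 2 Si, equivalent to 2/1 = 2.0000 mol SiO2.
M(SiO2) = 1×28.085 + 2×15.999 = 60.083 g/mol.
Mass of SiO2 per formula unit = 2.0000 × 60.083 = 120.166 g.
SiO2 wt% = 120.166 / 258.157 × 100 = 46.55%.

46.55 wt%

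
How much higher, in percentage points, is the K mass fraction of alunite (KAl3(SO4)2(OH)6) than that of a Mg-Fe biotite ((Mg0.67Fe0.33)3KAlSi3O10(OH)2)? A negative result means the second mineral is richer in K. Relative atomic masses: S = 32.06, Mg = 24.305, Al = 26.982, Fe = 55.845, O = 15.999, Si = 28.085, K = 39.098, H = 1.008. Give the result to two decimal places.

First mineral: 39.098 g K in 414.198 g formula = 9.44 wt% K.
Second mineral: 39.098 g K in 448.479 g formula = 8.72 wt% K.
9.44% − 8.72% gives a difference of 0.72 percentage points.

0.72 percentage points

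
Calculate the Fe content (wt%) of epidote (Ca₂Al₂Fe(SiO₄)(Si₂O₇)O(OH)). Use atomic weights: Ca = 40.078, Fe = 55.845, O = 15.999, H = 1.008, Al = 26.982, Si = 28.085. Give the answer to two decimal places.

Formula mass = 2*40.078 + 2*26.982 + 1*55.845 + 3*28.085 + 13*15.999 + 1*1.008 = 483.215 g/mol, of which 55.845 g is Fe.
So Fe makes up 55.845/483.215 = 0.1156 of the mass, i.e. 11.56%.

11.56 wt%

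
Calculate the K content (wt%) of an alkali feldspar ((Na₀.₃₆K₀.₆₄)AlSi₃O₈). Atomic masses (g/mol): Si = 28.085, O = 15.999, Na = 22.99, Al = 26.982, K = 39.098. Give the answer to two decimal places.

Formula mass = 0.36*22.99 + 0.64*39.098 + 1*26.982 + 3*28.085 + 8*15.999 = 272.528 g/mol, of which 25.023 g is K.
So K makes up 25.023/272.528 = 0.0918 of the mass, i.e. 9.18%.

9.18 wt%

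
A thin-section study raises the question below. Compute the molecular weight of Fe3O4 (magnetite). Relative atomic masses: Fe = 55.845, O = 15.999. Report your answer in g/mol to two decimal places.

M = 3(55.845) + 4(15.999)

231.53 g/mol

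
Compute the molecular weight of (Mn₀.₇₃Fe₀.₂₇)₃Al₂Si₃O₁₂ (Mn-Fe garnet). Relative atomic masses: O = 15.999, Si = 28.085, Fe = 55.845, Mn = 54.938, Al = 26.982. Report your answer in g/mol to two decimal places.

495.76 g/mol

The formula mass is the sum 2.19×54.938 + 0.81×55.845 + 2×26.982 + 3×28.085 + 12×15.999.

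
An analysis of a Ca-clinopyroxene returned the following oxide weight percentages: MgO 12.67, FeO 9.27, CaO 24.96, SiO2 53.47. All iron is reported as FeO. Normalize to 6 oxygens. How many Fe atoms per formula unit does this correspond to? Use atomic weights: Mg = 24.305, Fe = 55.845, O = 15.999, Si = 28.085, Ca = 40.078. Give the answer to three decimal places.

MgO: 12.67/40.304 = 0.31436 mol → 0.31436 mol Mg, 0.31436 mol O.
FeO: 9.27/71.844 = 0.12903 mol → 0.12903 mol Fe, 0.12903 mol O.
CaO: 24.96/56.077 = 0.44510 mol → 0.44510 mol Ca, 0.44510 mol O.
SiO2: 53.47/60.083 = 0.88994 mol → 0.88994 mol Si, 1.77988 mol O.
Total oxygen = 2.66837 mol. Normalization factor = 6/2.66837 = 2.24856.
Fe per 6 O = 0.12903 × 2.24856 = 0.290.

0.290 Fe apfu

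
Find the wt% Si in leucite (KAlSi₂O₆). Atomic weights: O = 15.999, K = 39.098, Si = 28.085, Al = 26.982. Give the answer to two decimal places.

25.74 mass %

Molar mass of KAlSi₂O₆: 1*39.098 + 1*26.982 + 2*28.085 + 6*15.999 = 218.244 g/mol.
Mass of Si per formula unit: 2 × 28.085 = 56.170 g.
Weight fraction Si = 56.170 / 218.244 = 0.2574.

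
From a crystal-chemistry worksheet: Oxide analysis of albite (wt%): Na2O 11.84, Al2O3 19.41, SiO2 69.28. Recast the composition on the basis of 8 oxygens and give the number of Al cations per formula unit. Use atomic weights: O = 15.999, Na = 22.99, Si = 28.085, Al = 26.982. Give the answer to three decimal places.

0.993 Al apfu

Na2O (M=61.979): mol = 0.19103; Na = 0.38206, O = 0.19103.
Al2O3 (M=101.961): mol = 0.19037; Al = 0.38074, O = 0.57111.
SiO2 (M=60.083): mol = 1.15307; Si = 1.15307, O = 2.30614.
ΣO = 3.06828; factor = 8/ΣO = 2.60732.
Al apfu = 0.38074 × 2.60732 = 0.993.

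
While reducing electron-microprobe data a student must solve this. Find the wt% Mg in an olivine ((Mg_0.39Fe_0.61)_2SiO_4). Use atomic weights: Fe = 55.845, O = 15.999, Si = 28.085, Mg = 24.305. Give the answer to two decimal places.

10.58 mass %

Formula mass = 0.78*24.305 + 1.22*55.845 + 1*28.085 + 4*15.999 = 179.170 g/mol, of which 18.958 g is Mg.
So Mg makes up 18.958/179.170 = 0.1058 of the mass, i.e. 10.58%.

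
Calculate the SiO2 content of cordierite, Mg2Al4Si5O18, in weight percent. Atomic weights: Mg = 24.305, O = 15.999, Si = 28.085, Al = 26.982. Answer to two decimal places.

51.36 wt%

Formula mass = 584.945 g/mol.
5 Si → 5.0000 mol SiO2 per formula unit; M(SiO2) = 60.083, so SiO2 mass = 300.415 g.
300.415/584.945 × 100 = 51.36 wt%.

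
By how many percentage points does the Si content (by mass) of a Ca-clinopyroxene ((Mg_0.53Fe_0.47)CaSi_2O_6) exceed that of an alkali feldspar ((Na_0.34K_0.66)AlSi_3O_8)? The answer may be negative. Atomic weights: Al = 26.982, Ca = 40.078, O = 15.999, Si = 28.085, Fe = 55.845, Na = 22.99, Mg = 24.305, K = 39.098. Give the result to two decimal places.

-6.60 percentage points

M((Mg_0.53Fe_0.47)CaSi_2O_6) = 231.371 g/mol, so wt% Si = 56.170/231.371 × 100 = 24.28%.
M((Na_0.34K_0.66)AlSi_3O_8) = 272.850 g/mol, so wt% Si = 84.255/272.850 × 100 = 30.88%.
24.28 − 30.88 = -6.60 pp.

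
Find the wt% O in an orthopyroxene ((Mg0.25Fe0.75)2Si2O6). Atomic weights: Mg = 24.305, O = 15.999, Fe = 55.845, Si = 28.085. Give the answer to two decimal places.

Molar mass of (Mg0.25Fe0.75)2Si2O6: 0.50*24.305 + 1.50*55.845 + 2*28.085 + 6*15.999 = 248.084 g/mol.
Mass of O per formula unit: 6 × 15.999 = 95.994 g.
Weight fraction O = 95.994 / 248.084 = 0.3869.

38.69 weight percent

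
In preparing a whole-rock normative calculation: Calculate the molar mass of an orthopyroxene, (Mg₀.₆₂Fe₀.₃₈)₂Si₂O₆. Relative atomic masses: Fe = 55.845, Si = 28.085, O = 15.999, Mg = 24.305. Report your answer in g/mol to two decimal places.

M = 1.24×24.305 + 0.76×55.845 + 2×28.085 + 6×15.999

224.74 g/mol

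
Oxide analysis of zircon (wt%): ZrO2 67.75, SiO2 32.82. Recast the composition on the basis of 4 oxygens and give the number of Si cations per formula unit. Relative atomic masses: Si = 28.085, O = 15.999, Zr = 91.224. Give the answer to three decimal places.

0.997 Si apfu

67.75 wt% ZrO2 ÷ 123.222 g/mol = 0.54982 mol, giving 0.54982 Zr and 1.09964 O.
32.82 wt% SiO2 ÷ 60.083 g/mol = 0.54624 mol, giving 0.54624 Si and 1.09248 O.
Oxygen sums to 2.19212; scaling by 4/2.19212 = 1.82472 puts the formula on 4 O.
Si: 0.54624 × 1.82472 = 0.997 atoms per formula unit.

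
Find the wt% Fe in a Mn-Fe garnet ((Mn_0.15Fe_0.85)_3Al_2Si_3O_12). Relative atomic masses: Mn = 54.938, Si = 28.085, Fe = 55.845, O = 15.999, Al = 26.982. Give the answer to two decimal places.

28.63 mass %

M((Mn_0.15Fe_0.85)_3Al_2Si_3O_12) = 497.334 g/mol.
Fe contributes 2.55 × 55.845 = 142.405 g per mole.
142.405/497.334 = 0.2863 → 28.63%.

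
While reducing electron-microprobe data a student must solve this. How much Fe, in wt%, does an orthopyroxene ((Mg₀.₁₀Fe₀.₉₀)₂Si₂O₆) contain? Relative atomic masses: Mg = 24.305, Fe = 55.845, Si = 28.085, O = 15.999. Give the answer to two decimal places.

39.03 wt%

Formula mass = 0.20×24.305 + 1.80×55.845 + 2×28.085 + 6×15.999 = 257.546 g/mol, of which 100.521 g is Fe.
So Fe makes up 100.521/257.546 = 0.3903 of the mass, i.e. 39.03%.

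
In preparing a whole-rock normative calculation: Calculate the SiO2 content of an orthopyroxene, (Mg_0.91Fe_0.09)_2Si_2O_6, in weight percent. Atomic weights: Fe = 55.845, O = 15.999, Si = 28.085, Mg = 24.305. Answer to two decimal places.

Molar mass of (Mg_0.91Fe_0.09)_2Si_2O_6 = 1.82·24.305 + 0.18·55.845 + 2·28.085 + 6·15.999 = 206.451 g/mol.
Each formula unit contains 2 Si, equivalent to 2/1 = 2.0000 mol SiO2.
M(SiO2) = 1×28.085 + 2×15.999 = 60.083 g/mol.
Mass of SiO2 per formula unit = 2.0000 × 60.083 = 120.166 g.
SiO2 wt% = 120.166 / 206.451 × 100 = 58.21%.

58.21 wt%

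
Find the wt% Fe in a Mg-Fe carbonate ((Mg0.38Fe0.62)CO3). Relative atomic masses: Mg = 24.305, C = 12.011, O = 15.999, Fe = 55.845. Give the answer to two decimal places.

33.33 weight percent

Molar mass of (Mg0.38Fe0.62)CO3: 0.38×24.305 + 0.62×55.845 + 1×12.011 + 3×15.999 = 103.868 g/mol.
Mass of Fe per formula unit: 0.62 × 55.845 = 34.624 g.
Weight fraction Fe = 34.624 / 103.868 = 0.3333.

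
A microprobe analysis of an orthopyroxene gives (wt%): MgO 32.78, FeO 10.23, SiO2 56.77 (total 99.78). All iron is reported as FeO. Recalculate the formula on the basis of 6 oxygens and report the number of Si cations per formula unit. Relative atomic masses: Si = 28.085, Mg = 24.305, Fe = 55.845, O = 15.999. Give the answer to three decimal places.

1.992 Si apfu

MgO (M=40.304): mol = 0.81332; Mg = 0.81332, O = 0.81332.
FeO (M=71.844): mol = 0.14239; Fe = 0.14239, O = 0.14239.
SiO2 (M=60.083): mol = 0.94486; Si = 0.94486, O = 1.88972.
ΣO = 2.84543; factor = 6/ΣO = 2.10864.
Si apfu = 0.94486 × 2.10864 = 1.992.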